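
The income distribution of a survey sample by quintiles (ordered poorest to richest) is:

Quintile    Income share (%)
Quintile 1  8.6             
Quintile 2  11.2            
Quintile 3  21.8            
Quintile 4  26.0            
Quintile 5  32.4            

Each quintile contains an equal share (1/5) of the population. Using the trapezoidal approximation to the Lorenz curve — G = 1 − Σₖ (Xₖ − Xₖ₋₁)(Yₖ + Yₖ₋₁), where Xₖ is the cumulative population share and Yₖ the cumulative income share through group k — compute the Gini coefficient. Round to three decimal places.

0.250

Cumulative income shares Yₖ: 0.0860, 0.1980, 0.4160, 0.6760, 1.0000
Σ (Xₖ−Xₖ₋₁)(Yₖ+Yₖ₋₁) = (1/5)(0.0860+0.0000) + (1/5)(0.1980+0.0860) + (1/5)(0.4160+0.1980) + (1/5)(0.6760+0.4160) + (1/5)(1.0000+0.6760)
  = 0.0172 + 0.0568 + 0.1228 + 0.2184 + 0.3352 = 0.7504
G = 1 − 0.7504 = 0.2496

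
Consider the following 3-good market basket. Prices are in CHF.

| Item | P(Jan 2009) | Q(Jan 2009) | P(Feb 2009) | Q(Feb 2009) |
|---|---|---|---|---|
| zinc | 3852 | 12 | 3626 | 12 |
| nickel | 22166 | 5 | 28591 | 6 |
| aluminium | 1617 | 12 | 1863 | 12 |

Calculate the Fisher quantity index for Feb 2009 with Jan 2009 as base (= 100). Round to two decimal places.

Laspeyres component (base-period weights):
ΣP(Jan 2009)Q(Feb 2009) = 3852×12 + 22166×6 + 1617×12 = 46224 + 132996 + 19404 = 198624
ΣP(Jan 2009)Q(Jan 2009) = 3852×12 + 22166×5 + 1617×12 = 46224 + 110830 + 19404 = 176458
L = 198624 / 176458 × 100 = 112.5616
Paasche component (current-period weights):
ΣP(Feb 2009)Q(Feb 2009) = 3626×12 + 28591×6 + 1863×12 = 43512 + 171546 + 22356 = 237414
ΣP(Feb 2009)Q(Jan 2009) = 3626×12 + 28591×5 + 1863×12 = 43512 + 142955 + 22356 = 208823
P = 237414 / 208823 × 100 = 113.6915
Fisher = √(L × P) = √(112.5616 × 113.6915) = 113.1252

113.13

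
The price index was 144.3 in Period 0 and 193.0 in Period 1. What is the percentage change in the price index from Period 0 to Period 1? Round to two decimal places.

33.75%

Change = (193.0 − 144.3) / 144.3 × 100
       = 48.7 / 144.3 × 100 = 33.7491%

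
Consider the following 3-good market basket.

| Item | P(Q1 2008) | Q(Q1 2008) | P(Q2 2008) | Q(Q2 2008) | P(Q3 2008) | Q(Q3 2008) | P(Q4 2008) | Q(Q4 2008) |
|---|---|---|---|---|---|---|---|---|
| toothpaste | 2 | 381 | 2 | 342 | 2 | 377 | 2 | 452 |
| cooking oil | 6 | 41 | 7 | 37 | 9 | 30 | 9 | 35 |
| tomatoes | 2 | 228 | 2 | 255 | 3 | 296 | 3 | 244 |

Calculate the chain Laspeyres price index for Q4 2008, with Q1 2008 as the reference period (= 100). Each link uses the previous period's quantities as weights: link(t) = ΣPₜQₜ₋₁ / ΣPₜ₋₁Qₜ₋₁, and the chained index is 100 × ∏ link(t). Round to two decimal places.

126.08

Link Q1 2008→Q2 2008:
ΣP(Q2 2008)Q(Q1 2008) = 2×381 + 7×41 + 2×228 = 762 + 287 + 456 = 1505
ΣP(Q1 2008)Q(Q1 2008) = 2×381 + 6×41 + 2×228 = 762 + 246 + 456 = 1464
link = 1505/1464 = 1.028005
Link Q2 2008→Q3 2008:
ΣP(Q3 2008)Q(Q2 2008) = 2×342 + 9×37 + 3×255 = 684 + 333 + 765 = 1782
ΣP(Q2 2008)Q(Q2 2008) = 2×342 + 7×37 + 2×255 = 684 + 259 + 510 = 1453
link = 1782/1453 = 1.226428
Link Q3 2008→Q4 2008:
ΣP(Q4 2008)Q(Q3 2008) = 2×377 + 9×30 + 3×296 = 754 + 270 + 888 = 1912
ΣP(Q3 2008)Q(Q3 2008) = 2×377 + 9×30 + 3×296 = 754 + 270 + 888 = 1912
link = 1912/1912 = 1.000000
Chained index = 100 × 1.028005 × 1.226428 × 1.000000 = 126.0775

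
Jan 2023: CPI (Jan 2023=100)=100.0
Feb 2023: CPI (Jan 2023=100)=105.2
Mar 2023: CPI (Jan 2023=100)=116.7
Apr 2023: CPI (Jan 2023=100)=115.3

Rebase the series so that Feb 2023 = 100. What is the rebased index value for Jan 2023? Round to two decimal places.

Rebased(Jan 2023) = 100.0 / 105.2 × 100 = 95.0570

95.06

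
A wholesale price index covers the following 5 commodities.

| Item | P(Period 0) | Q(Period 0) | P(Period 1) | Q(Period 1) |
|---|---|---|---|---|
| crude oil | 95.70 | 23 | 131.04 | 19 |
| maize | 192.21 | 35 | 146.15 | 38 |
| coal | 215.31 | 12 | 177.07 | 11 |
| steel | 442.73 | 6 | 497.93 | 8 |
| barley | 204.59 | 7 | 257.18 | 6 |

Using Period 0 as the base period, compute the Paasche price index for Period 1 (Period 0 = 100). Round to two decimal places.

Paasche price index uses current-period quantities as weights.
ΣP(Period 1)·Q(Period 1) = 131.04×19 + 146.15×38 + 177.07×11 + 497.93×8 + 257.18×6 = 2489.76 + 5553.7 + 1947.77 + 3983.44 + 1543.08 = 15517.75
ΣP(Period 0)·Q(Period 1) = 95.70×19 + 192.21×38 + 215.31×11 + 442.73×8 + 204.59×6 = 1818.3 + 7303.98 + 2368.41 + 3541.84 + 1227.54 = 16260.07
Index = 15517.75 / 16260.07 × 100 = 95.4347

95.43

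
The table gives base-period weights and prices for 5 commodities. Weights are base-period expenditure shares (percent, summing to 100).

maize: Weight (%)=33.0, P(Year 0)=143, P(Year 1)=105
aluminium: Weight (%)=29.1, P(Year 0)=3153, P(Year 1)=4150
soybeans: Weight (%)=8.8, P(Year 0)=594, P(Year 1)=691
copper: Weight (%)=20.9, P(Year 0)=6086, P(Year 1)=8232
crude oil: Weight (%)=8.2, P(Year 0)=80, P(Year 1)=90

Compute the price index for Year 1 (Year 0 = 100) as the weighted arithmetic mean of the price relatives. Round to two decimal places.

maize: 33.0 × (105/143) = 33.0 × 0.734266 = 24.2308
aluminium: 29.1 × (4150/3153) = 29.1 × 1.316207 = 38.3016
soybeans: 8.8 × (691/594) = 8.8 × 1.163300 = 10.2370
copper: 20.9 × (8232/6086) = 20.9 × 1.352613 = 28.2696
crude oil: 8.2 × (90/80) = 8.2 × 1.125000 = 9.2250
Index = Σ wᵢ·(p₁ᵢ/p₀ᵢ) = 24.2308 + 38.3016 + 10.2370 + 28.2696 + 9.2250 = 110.2640

110.26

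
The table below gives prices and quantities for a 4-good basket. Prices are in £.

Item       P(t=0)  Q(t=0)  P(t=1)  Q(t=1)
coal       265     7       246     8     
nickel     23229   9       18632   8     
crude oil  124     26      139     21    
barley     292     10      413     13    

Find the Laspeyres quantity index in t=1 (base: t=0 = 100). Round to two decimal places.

89.54

Laspeyres quantity index uses base-period prices as weights.
ΣP(t=0)·Q(t=1) = 265×8 + 23229×8 + 124×21 + 292×13 = 2120 + 185832 + 2604 + 3796 = 194352
ΣP(t=0)·Q(t=0) = 265×7 + 23229×9 + 124×26 + 292×10 = 1855 + 209061 + 3224 + 2920 = 217060
Index = 194352 / 217060 × 100 = 89.5384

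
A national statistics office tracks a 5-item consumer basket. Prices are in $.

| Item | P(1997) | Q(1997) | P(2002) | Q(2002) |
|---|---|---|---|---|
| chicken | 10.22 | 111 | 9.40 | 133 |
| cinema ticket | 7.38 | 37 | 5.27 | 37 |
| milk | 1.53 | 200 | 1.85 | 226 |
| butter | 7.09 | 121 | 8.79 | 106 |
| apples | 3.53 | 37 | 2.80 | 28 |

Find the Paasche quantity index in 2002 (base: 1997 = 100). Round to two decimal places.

103.53

Paasche quantity index uses current-period prices as weights.
ΣP(2002)·Q(2002) = 9.40×133 + 5.27×37 + 1.85×226 + 8.79×106 + 2.80×28 = 1250.2 + 194.99 + 418.1 + 931.74 + 78.4 = 2873.43
ΣP(2002)·Q(1997) = 9.40×111 + 5.27×37 + 1.85×200 + 8.79×121 + 2.80×37 = 1043.4 + 194.99 + 370 + 1063.59 + 103.6 = 2775.58
Index = 2873.43 / 2775.58 × 100 = 103.5254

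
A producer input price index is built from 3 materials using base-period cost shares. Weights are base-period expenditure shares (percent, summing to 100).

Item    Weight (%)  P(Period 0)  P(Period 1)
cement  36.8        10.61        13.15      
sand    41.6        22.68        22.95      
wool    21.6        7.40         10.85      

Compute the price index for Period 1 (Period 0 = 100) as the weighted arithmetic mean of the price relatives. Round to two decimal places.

119.38

cement: 36.8 × (13.15/10.61) = 36.8 × 1.239397 = 45.6098
sand: 41.6 × (22.95/22.68) = 41.6 × 1.011905 = 42.0952
wool: 21.6 × (10.85/7.40) = 21.6 × 1.466216 = 31.6703
Index = Σ wᵢ·(p₁ᵢ/p₀ᵢ) = 45.6098 + 42.0952 + 31.6703 = 119.3753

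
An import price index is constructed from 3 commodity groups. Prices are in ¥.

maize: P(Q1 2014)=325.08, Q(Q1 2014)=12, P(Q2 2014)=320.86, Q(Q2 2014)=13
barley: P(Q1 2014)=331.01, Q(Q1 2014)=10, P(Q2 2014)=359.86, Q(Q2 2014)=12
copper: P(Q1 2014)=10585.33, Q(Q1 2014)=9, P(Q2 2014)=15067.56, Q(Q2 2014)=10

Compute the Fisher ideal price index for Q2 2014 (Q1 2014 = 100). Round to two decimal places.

139.58

Laspeyres component (base-period weights):
ΣP(Q2 2014)Q(Q1 2014) = 320.86×12 + 359.86×10 + 15067.56×9 = 3850.32 + 3598.6 + 135608.04 = 143056.96
ΣP(Q1 2014)Q(Q1 2014) = 325.08×12 + 331.01×10 + 10585.33×9 = 3900.96 + 3310.1 + 95267.97 = 102479.03
L = 143056.96 / 102479.03 × 100 = 139.5963
Paasche component (current-period weights):
ΣP(Q2 2014)Q(Q2 2014) = 320.86×13 + 359.86×12 + 15067.56×10 = 4171.18 + 4318.32 + 150675.6 = 159165.1
ΣP(Q1 2014)Q(Q2 2014) = 325.08×13 + 331.01×12 + 10585.33×10 = 4226.04 + 3972.12 + 105853.3 = 114051.46
P = 159165.1 / 114051.46 × 100 = 139.5555
Fisher = √(L × P) = √(139.5963 × 139.5555) = 139.5759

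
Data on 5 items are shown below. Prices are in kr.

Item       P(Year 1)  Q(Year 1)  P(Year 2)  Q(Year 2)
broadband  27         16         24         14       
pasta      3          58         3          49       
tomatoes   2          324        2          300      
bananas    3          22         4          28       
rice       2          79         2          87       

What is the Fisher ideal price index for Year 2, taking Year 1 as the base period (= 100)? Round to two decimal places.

Laspeyres component (base-period weights):
ΣP(Year 2)Q(Year 1) = 24×16 + 3×58 + 2×324 + 4×22 + 2×79 = 384 + 174 + 648 + 88 + 158 = 1452
ΣP(Year 1)Q(Year 1) = 27×16 + 3×58 + 2×324 + 3×22 + 2×79 = 432 + 174 + 648 + 66 + 158 = 1478
L = 1452 / 1478 × 100 = 98.2409
Paasche component (current-period weights):
ΣP(Year 2)Q(Year 2) = 24×14 + 3×49 + 2×300 + 4×28 + 2×87 = 336 + 147 + 600 + 112 + 174 = 1369
ΣP(Year 1)Q(Year 2) = 27×14 + 3×49 + 2×300 + 3×28 + 2×87 = 378 + 147 + 600 + 84 + 174 = 1383
P = 1369 / 1383 × 100 = 98.9877
Fisher = √(L × P) = √(98.2409 × 98.9877) = 98.6136

98.61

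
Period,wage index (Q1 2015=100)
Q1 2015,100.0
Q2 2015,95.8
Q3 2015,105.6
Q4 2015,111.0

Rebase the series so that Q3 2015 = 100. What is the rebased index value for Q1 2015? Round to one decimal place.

94.7

Rebased(Q1 2015) = 100.0 / 105.6 × 100 = 94.6970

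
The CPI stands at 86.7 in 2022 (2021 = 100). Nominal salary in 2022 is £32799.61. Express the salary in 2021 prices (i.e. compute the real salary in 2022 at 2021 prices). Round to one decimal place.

37831.2

Real = Nominal ÷ (Index/100) = 32799.61 ÷ (86.7/100)
     = 32799.61 ÷ 0.867 = 37831.1534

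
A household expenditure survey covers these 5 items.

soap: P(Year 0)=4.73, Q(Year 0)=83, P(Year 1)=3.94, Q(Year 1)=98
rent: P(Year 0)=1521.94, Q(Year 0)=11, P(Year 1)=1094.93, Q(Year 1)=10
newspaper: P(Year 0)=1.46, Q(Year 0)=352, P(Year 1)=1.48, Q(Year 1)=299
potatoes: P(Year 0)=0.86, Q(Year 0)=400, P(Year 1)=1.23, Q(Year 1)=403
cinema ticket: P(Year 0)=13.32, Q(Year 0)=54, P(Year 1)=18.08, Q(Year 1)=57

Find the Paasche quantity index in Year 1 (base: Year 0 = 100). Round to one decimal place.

Paasche quantity index uses current-period prices as weights.
ΣP(Year 1)·Q(Year 1) = 3.94×98 + 1094.93×10 + 1.48×299 + 1.23×403 + 18.08×57 = 386.12 + 10949.3 + 442.52 + 495.69 + 1030.56 = 13304.19
ΣP(Year 1)·Q(Year 0) = 3.94×83 + 1094.93×11 + 1.48×352 + 1.23×400 + 18.08×54 = 327.02 + 12044.23 + 520.96 + 492 + 976.32 = 14360.53
Index = 13304.19 / 14360.53 × 100 = 92.6441

92.6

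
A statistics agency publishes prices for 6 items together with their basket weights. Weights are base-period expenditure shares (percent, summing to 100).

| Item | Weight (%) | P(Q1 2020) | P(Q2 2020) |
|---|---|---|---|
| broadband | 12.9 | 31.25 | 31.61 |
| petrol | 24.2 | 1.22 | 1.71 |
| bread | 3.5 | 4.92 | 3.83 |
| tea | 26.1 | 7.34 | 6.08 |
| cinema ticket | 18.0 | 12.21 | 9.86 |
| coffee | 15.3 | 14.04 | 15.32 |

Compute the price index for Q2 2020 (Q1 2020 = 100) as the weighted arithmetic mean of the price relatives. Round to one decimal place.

broadband: 12.9 × (31.61/31.25) = 12.9 × 1.011520 = 13.0486
petrol: 24.2 × (1.71/1.22) = 24.2 × 1.401639 = 33.9197
bread: 3.5 × (3.83/4.92) = 3.5 × 0.778455 = 2.7246
tea: 26.1 × (6.08/7.34) = 26.1 × 0.828338 = 21.6196
cinema ticket: 18.0 × (9.86/12.21) = 18.0 × 0.807535 = 14.5356
coffee: 15.3 × (15.32/14.04) = 15.3 × 1.091168 = 16.6949
Index = Σ wᵢ·(p₁ᵢ/p₀ᵢ) = 13.0486 + 33.9197 + 2.7246 + 21.6196 + 14.5356 + 16.6949 = 102.5430

102.5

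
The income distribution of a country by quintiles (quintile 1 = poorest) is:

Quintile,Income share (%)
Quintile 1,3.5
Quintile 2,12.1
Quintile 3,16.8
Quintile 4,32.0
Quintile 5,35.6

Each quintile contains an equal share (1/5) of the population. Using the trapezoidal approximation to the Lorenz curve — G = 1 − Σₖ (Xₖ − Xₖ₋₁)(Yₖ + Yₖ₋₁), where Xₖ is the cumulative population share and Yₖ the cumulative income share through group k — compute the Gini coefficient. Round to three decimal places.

Cumulative income shares Yₖ: 0.0350, 0.1560, 0.3240, 0.6440, 1.0000
Σ (Xₖ−Xₖ₋₁)(Yₖ+Yₖ₋₁) = (1/5)(0.0350+0.0000) + (1/5)(0.1560+0.0350) + (1/5)(0.3240+0.1560) + (1/5)(0.6440+0.3240) + (1/5)(1.0000+0.6440)
  = 0.0070 + 0.0382 + 0.0960 + 0.1936 + 0.3288 = 0.6636
G = 1 − 0.6636 = 0.3364

0.336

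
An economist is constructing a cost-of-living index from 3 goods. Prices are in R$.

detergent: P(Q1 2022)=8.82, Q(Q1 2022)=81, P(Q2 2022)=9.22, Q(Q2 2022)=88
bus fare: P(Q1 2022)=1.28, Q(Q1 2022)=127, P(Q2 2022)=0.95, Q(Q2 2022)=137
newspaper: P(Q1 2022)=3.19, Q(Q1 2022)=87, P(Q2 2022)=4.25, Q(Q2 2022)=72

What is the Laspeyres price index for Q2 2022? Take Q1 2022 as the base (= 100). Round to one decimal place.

Laspeyres price index uses base-period quantities as weights.
ΣP(Q2 2022)·Q(Q1 2022) = 9.22×81 + 0.95×127 + 4.25×87 = 746.82 + 120.65 + 369.75 = 1237.22
ΣP(Q1 2022)·Q(Q1 2022) = 8.82×81 + 1.28×127 + 3.19×87 = 714.42 + 162.56 + 277.53 = 1154.51
Index = 1237.22 / 1154.51 × 100 = 107.1641

107.2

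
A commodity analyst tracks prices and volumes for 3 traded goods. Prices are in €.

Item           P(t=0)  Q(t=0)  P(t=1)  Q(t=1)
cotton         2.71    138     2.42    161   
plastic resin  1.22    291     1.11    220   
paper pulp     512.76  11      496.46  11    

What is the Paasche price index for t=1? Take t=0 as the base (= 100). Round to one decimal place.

96.1

Paasche price index uses current-period quantities as weights.
ΣP(t=1)·Q(t=1) = 2.42×161 + 1.11×220 + 496.46×11 = 389.62 + 244.2 + 5461.06 = 6094.88
ΣP(t=0)·Q(t=1) = 2.71×161 + 1.22×220 + 512.76×11 = 436.31 + 268.4 + 5640.36 = 6345.07
Index = 6094.88 / 6345.07 × 100 = 96.0569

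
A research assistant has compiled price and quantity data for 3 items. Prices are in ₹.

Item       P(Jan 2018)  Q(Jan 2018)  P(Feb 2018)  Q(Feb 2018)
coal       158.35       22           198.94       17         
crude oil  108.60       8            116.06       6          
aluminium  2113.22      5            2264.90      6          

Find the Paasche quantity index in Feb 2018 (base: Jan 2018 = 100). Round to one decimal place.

106.2

Paasche quantity index uses current-period prices as weights.
ΣP(Feb 2018)·Q(Feb 2018) = 198.94×17 + 116.06×6 + 2264.90×6 = 3381.98 + 696.36 + 13589.4 = 17667.74
ΣP(Feb 2018)·Q(Jan 2018) = 198.94×22 + 116.06×8 + 2264.90×5 = 4376.68 + 928.48 + 11324.5 = 16629.66
Index = 17667.74 / 16629.66 × 100 = 106.2423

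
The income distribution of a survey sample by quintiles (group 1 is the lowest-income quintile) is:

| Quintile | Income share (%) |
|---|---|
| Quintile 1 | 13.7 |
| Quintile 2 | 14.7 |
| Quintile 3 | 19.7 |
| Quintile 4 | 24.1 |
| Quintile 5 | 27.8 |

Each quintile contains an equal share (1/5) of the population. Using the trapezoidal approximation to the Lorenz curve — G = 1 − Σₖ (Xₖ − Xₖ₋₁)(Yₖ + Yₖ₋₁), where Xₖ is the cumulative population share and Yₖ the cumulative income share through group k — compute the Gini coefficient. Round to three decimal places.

Cumulative income shares Yₖ: 0.1370, 0.2840, 0.4810, 0.7220, 1.0000
Σ (Xₖ−Xₖ₋₁)(Yₖ+Yₖ₋₁) = (1/5)(0.1370+0.0000) + (1/5)(0.2840+0.1370) + (1/5)(0.4810+0.2840) + (1/5)(0.7220+0.4810) + (1/5)(1.0000+0.7220)
  = 0.0274 + 0.0842 + 0.1530 + 0.2406 + 0.3444 = 0.8496
G = 1 − 0.8496 = 0.1504

0.150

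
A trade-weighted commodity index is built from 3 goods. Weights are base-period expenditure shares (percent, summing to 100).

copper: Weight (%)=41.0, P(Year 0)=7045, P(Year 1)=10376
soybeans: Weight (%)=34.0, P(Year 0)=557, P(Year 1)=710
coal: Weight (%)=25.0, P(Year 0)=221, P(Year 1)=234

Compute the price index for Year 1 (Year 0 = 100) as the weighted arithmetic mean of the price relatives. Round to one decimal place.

copper: 41.0 × (10376/7045) = 41.0 × 1.472818 = 60.3855
soybeans: 34.0 × (710/557) = 34.0 × 1.274686 = 43.3393
coal: 25.0 × (234/221) = 25.0 × 1.058824 = 26.4706
Index = Σ wᵢ·(p₁ᵢ/p₀ᵢ) = 60.3855 + 43.3393 + 26.4706 = 130.1954

130.2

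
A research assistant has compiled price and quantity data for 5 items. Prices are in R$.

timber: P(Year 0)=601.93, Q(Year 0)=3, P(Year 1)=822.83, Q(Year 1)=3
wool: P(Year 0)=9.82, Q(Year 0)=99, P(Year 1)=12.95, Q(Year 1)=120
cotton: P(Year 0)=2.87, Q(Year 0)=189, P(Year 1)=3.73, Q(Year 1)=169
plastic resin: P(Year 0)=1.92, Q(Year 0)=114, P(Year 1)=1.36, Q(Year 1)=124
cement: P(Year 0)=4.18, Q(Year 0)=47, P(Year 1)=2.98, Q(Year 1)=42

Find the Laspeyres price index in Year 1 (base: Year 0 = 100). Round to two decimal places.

127.17

Laspeyres price index uses base-period quantities as weights.
ΣP(Year 1)·Q(Year 0) = 822.83×3 + 12.95×99 + 3.73×189 + 1.36×114 + 2.98×47 = 2468.49 + 1282.05 + 704.97 + 155.04 + 140.06 = 4750.61
ΣP(Year 0)·Q(Year 0) = 601.93×3 + 9.82×99 + 2.87×189 + 1.92×114 + 4.18×47 = 1805.79 + 972.18 + 542.43 + 218.88 + 196.46 = 3735.74
Index = 4750.61 / 3735.74 × 100 = 127.1665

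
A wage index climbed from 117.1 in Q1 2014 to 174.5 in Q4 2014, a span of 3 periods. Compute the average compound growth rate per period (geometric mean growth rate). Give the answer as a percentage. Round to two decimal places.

Growth factor = (174.5/117.1)^(1/3) = (1.490179)^(1/3) = 1.142211
Growth rate = 1.142211 − 1 = 0.142211 = 14.2211%

14.22%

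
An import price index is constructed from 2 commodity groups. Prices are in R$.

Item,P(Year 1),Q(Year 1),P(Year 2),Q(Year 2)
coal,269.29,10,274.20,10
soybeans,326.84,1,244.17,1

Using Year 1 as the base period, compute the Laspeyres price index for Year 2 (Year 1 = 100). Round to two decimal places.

Laspeyres price index uses base-period quantities as weights.
ΣP(Year 2)·Q(Year 1) = 274.20×10 + 244.17×1 = 2742 + 244.17 = 2986.17
ΣP(Year 1)·Q(Year 1) = 269.29×10 + 326.84×1 = 2692.9 + 326.84 = 3019.74
Index = 2986.17 / 3019.74 × 100 = 98.8883

98.89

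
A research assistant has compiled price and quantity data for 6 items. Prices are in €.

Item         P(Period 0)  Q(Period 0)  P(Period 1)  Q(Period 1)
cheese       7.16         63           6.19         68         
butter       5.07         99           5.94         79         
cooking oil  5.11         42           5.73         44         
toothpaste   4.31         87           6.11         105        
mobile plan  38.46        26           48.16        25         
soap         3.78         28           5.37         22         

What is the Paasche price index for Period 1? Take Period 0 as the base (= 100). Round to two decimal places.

119.03

Paasche price index uses current-period quantities as weights.
ΣP(Period 1)·Q(Period 1) = 6.19×68 + 5.94×79 + 5.73×44 + 6.11×105 + 48.16×25 + 5.37×22 = 420.92 + 469.26 + 252.12 + 641.55 + 1204 + 118.14 = 3105.99
ΣP(Period 0)·Q(Period 1) = 7.16×68 + 5.07×79 + 5.11×44 + 4.31×105 + 38.46×25 + 3.78×22 = 486.88 + 400.53 + 224.84 + 452.55 + 961.5 + 83.16 = 2609.46
Index = 3105.99 / 2609.46 × 100 = 119.0281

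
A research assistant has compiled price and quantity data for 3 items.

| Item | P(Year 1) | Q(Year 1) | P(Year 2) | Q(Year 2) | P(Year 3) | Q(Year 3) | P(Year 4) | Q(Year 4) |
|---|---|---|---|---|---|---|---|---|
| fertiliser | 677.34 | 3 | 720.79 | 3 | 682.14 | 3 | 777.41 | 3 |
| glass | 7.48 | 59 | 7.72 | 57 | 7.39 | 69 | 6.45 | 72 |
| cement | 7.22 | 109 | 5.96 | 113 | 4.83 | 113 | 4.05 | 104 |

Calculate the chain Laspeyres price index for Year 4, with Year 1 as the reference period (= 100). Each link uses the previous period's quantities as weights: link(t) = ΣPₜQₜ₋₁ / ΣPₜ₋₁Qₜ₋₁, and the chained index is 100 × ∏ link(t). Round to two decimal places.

Link Year 1→Year 2:
ΣP(Year 2)Q(Year 1) = 720.79×3 + 7.72×59 + 5.96×109 = 2162.37 + 455.48 + 649.64 = 3267.49
ΣP(Year 1)Q(Year 1) = 677.34×3 + 7.48×59 + 7.22×109 = 2032.02 + 441.32 + 786.98 = 3260.32
link = 3267.49/3260.32 = 1.002199
Link Year 2→Year 3:
ΣP(Year 3)Q(Year 2) = 682.14×3 + 7.39×57 + 4.83×113 = 2046.42 + 421.23 + 545.79 = 3013.44
ΣP(Year 2)Q(Year 2) = 720.79×3 + 7.72×57 + 5.96×113 = 2162.37 + 440.04 + 673.48 = 3275.89
link = 3013.44/3275.89 = 0.919884
Link Year 3→Year 4:
ΣP(Year 4)Q(Year 3) = 777.41×3 + 6.45×69 + 4.05×113 = 2332.23 + 445.05 + 457.65 = 3234.93
ΣP(Year 3)Q(Year 3) = 682.14×3 + 7.39×69 + 4.83×113 = 2046.42 + 509.91 + 545.79 = 3102.12
link = 3234.93/3102.12 = 1.042813
Chained index = 100 × 1.002199 × 0.919884 × 1.042813 = 96.1377

96.14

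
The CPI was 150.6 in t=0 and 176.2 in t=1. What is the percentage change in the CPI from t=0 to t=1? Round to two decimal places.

17.00%

Change = (176.2 − 150.6) / 150.6 × 100
       = 25.6 / 150.6 × 100 = 16.9987%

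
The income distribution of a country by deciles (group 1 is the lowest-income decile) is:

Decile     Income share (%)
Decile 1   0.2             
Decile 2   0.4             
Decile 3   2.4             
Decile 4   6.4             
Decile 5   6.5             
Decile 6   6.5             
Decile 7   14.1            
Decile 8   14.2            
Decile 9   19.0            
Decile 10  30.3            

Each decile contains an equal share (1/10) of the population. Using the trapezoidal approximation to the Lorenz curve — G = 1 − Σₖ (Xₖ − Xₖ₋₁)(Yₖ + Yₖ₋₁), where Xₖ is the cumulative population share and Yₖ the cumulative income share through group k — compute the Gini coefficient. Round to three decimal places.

0.483

Cumulative income shares Yₖ: 0.0020, 0.0060, 0.0300, 0.0940, 0.1590, 0.2240, 0.3650, 0.5070, 0.6970, 1.0000
Σ (Xₖ−Xₖ₋₁)(Yₖ+Yₖ₋₁) = (1/10)(0.0020+0.0000) + (1/10)(0.0060+0.0020) + (1/10)(0.0300+0.0060) + (1/10)(0.0940+0.0300) + (1/10)(0.1590+0.0940) + (1/10)(0.2240+0.1590) + (1/10)(0.3650+0.2240) + (1/10)(0.5070+0.3650) + (1/10)(0.6970+0.5070) + (1/10)(1.0000+0.6970)
  = 0.0002 + 0.0008 + 0.0036 + 0.0124 + 0.0253 + 0.0383 + 0.0589 + 0.0872 + 0.1204 + 0.1697 = 0.5168
G = 1 − 0.5168 = 0.4832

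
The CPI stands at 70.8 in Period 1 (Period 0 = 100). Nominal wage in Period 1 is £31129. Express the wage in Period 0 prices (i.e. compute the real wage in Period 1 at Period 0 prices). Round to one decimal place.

Real = Nominal ÷ (Index/100) = 31129 ÷ (70.8/100)
     = 31129 ÷ 0.708 = 43967.5141

43967.5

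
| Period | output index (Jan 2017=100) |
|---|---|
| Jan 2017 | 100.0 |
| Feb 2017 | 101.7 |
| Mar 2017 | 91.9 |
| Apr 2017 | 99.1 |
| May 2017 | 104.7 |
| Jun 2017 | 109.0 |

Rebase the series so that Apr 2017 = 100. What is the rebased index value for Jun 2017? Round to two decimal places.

Rebased(Jun 2017) = 109.0 / 99.1 × 100 = 109.9899

109.99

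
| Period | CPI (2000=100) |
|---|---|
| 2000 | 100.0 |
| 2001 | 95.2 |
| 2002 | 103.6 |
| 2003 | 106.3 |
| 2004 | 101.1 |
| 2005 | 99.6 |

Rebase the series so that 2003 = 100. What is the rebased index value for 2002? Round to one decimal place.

97.5

Rebased(2002) = 103.6 / 106.3 × 100 = 97.4600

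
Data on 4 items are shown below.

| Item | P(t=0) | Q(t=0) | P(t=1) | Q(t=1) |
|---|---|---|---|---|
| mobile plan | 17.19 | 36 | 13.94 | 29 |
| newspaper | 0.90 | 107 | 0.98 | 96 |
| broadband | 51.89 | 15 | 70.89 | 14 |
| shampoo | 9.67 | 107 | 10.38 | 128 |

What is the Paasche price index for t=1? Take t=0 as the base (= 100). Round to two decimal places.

Paasche price index uses current-period quantities as weights.
ΣP(t=1)·Q(t=1) = 13.94×29 + 0.98×96 + 70.89×14 + 10.38×128 = 404.26 + 94.08 + 992.46 + 1328.64 = 2819.44
ΣP(t=0)·Q(t=1) = 17.19×29 + 0.90×96 + 51.89×14 + 9.67×128 = 498.51 + 86.4 + 726.46 + 1237.76 = 2549.13
Index = 2819.44 / 2549.13 × 100 = 110.6040

110.60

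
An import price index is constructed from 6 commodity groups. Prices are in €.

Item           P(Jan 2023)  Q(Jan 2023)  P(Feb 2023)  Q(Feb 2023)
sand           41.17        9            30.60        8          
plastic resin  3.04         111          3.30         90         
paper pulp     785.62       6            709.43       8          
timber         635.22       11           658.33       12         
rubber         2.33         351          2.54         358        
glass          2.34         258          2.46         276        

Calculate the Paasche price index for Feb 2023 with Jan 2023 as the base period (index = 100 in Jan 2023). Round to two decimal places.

98.22

Paasche price index uses current-period quantities as weights.
ΣP(Feb 2023)·Q(Feb 2023) = 30.60×8 + 3.30×90 + 709.43×8 + 658.33×12 + 2.54×358 + 2.46×276 = 244.8 + 297 + 5675.44 + 7899.96 + 909.32 + 678.96 = 15705.48
ΣP(Jan 2023)·Q(Feb 2023) = 41.17×8 + 3.04×90 + 785.62×8 + 635.22×12 + 2.33×358 + 2.34×276 = 329.36 + 273.6 + 6284.96 + 7622.64 + 834.14 + 645.84 = 15990.54
Index = 15705.48 / 15990.54 × 100 = 98.2173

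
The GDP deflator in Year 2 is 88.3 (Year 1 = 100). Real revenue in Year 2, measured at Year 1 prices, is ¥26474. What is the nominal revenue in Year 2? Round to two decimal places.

Nominal = Real × (Index/100) = 26474 × (88.3/100)
        = 26474 × 0.883 = 23376.5420

23376.54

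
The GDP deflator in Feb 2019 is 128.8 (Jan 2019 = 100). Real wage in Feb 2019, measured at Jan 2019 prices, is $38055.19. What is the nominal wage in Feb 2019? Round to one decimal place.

Nominal = Real × (Index/100) = 38055.19 × (128.8/100)
        = 38055.19 × 1.288 = 49015.0847

49015.1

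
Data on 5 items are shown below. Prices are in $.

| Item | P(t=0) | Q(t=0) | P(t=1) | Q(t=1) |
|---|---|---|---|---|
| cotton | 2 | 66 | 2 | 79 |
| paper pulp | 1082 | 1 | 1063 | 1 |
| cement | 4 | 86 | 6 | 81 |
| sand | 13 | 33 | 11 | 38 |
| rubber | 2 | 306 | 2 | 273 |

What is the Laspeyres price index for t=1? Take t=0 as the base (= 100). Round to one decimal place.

103.3

Laspeyres price index uses base-period quantities as weights.
ΣP(t=1)·Q(t=0) = 2×66 + 1063×1 + 6×86 + 11×33 + 2×306 = 132 + 1063 + 516 + 363 + 612 = 2686
ΣP(t=0)·Q(t=0) = 2×66 + 1082×1 + 4×86 + 13×33 + 2×306 = 132 + 1082 + 344 + 429 + 612 = 2599
Index = 2686 / 2599 × 100 = 103.3474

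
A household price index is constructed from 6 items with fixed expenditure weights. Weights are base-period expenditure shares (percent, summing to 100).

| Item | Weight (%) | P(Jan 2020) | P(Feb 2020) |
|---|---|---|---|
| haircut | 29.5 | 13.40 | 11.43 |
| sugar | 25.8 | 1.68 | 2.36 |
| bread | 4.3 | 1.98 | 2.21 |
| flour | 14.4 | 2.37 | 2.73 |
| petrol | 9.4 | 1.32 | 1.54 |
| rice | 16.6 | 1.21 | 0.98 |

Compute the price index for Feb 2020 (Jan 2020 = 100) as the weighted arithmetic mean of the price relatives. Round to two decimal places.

107.20

haircut: 29.5 × (11.43/13.40) = 29.5 × 0.852985 = 25.1631
sugar: 25.8 × (2.36/1.68) = 25.8 × 1.404762 = 36.2429
bread: 4.3 × (2.21/1.98) = 4.3 × 1.116162 = 4.7995
flour: 14.4 × (2.73/2.37) = 14.4 × 1.151899 = 16.5873
petrol: 9.4 × (1.54/1.32) = 9.4 × 1.166667 = 10.9667
rice: 16.6 × (0.98/1.21) = 16.6 × 0.809917 = 13.4446
Index = Σ wᵢ·(p₁ᵢ/p₀ᵢ) = 25.1631 + 36.2429 + 4.7995 + 16.5873 + 10.9667 + 13.4446 = 107.2040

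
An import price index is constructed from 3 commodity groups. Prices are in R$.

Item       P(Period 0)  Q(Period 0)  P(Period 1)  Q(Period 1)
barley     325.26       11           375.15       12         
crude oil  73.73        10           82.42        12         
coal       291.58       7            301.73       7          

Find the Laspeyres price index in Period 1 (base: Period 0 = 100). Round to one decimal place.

Laspeyres price index uses base-period quantities as weights.
ΣP(Period 1)·Q(Period 0) = 375.15×11 + 82.42×10 + 301.73×7 = 4126.65 + 824.2 + 2112.11 = 7062.96
ΣP(Period 0)·Q(Period 0) = 325.26×11 + 73.73×10 + 291.58×7 = 3577.86 + 737.3 + 2041.06 = 6356.22
Index = 7062.96 / 6356.22 × 100 = 111.1189

111.1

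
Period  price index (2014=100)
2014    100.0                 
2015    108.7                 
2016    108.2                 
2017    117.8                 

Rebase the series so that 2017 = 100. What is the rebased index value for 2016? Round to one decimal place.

Rebased(2016) = 108.2 / 117.8 × 100 = 91.8506

91.9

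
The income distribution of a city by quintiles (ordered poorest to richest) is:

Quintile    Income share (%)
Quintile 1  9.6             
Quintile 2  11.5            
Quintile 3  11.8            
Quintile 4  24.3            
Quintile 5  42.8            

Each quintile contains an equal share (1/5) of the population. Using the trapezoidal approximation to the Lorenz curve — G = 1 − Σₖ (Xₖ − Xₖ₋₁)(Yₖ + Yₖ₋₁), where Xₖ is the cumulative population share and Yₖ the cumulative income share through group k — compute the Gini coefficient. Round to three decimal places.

Cumulative income shares Yₖ: 0.0960, 0.2110, 0.3290, 0.5720, 1.0000
Σ (Xₖ−Xₖ₋₁)(Yₖ+Yₖ₋₁) = (1/5)(0.0960+0.0000) + (1/5)(0.2110+0.0960) + (1/5)(0.3290+0.2110) + (1/5)(0.5720+0.3290) + (1/5)(1.0000+0.5720)
  = 0.0192 + 0.0614 + 0.1080 + 0.1802 + 0.3144 = 0.6832
G = 1 − 0.6832 = 0.3168

0.317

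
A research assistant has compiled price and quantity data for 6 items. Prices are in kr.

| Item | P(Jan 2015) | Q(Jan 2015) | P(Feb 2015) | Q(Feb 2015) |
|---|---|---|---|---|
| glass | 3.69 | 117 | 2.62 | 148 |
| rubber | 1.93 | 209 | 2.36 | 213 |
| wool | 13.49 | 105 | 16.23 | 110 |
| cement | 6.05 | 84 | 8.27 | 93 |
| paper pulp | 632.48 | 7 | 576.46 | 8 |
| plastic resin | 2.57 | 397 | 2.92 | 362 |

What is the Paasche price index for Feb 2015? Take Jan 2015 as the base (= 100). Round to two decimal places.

Paasche price index uses current-period quantities as weights.
ΣP(Feb 2015)·Q(Feb 2015) = 2.62×148 + 2.36×213 + 16.23×110 + 8.27×93 + 576.46×8 + 2.92×362 = 387.76 + 502.68 + 1785.3 + 769.11 + 4611.68 + 1057.04 = 9113.57
ΣP(Jan 2015)·Q(Feb 2015) = 3.69×148 + 1.93×213 + 13.49×110 + 6.05×93 + 632.48×8 + 2.57×362 = 546.12 + 411.09 + 1483.9 + 562.65 + 5059.84 + 930.34 = 8993.94
Index = 9113.57 / 8993.94 × 100 = 101.3301

101.33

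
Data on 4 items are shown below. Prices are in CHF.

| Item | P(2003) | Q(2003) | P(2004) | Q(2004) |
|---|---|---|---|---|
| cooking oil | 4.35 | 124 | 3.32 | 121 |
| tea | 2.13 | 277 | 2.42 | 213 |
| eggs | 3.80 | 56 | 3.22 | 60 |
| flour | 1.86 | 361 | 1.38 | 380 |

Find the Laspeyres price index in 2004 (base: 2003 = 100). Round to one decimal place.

87.4

Laspeyres price index uses base-period quantities as weights.
ΣP(2004)·Q(2003) = 3.32×124 + 2.42×277 + 3.22×56 + 1.38×361 = 411.68 + 670.34 + 180.32 + 498.18 = 1760.52
ΣP(2003)·Q(2003) = 4.35×124 + 2.13×277 + 3.80×56 + 1.86×361 = 539.4 + 590.01 + 212.8 + 671.46 = 2013.67
Index = 1760.52 / 2013.67 × 100 = 87.4284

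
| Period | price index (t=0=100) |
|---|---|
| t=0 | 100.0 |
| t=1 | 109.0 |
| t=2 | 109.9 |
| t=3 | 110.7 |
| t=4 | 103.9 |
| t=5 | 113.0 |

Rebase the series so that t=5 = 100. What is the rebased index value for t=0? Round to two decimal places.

88.50

Rebased(t=0) = 100.0 / 113.0 × 100 = 88.4956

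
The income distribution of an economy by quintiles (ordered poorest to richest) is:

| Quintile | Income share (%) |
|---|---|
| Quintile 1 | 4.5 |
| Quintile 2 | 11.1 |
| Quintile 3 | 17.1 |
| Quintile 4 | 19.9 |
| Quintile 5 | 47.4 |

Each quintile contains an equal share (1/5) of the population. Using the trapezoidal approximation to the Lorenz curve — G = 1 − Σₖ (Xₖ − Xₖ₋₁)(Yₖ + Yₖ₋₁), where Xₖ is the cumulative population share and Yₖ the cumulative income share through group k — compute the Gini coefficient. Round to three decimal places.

Cumulative income shares Yₖ: 0.0450, 0.1560, 0.3270, 0.5260, 1.0000
Σ (Xₖ−Xₖ₋₁)(Yₖ+Yₖ₋₁) = (1/5)(0.0450+0.0000) + (1/5)(0.1560+0.0450) + (1/5)(0.3270+0.1560) + (1/5)(0.5260+0.3270) + (1/5)(1.0000+0.5260)
  = 0.0090 + 0.0402 + 0.0966 + 0.1706 + 0.3052 = 0.6216
G = 1 − 0.6216 = 0.3784

0.378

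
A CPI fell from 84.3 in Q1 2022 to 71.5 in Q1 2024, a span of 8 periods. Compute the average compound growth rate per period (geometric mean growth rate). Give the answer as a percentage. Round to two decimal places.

Growth factor = (71.5/84.3)^(1/8) = (0.848161)^(1/8) = 0.979625
Growth rate = 0.979625 − 1 = -0.020375 = -2.0375%

-2.04%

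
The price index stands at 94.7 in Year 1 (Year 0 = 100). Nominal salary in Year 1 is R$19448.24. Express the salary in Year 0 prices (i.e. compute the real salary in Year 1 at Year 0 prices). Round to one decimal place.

Real = Nominal ÷ (Index/100) = 19448.24 ÷ (94.7/100)
     = 19448.24 ÷ 0.947 = 20536.6843

20536.7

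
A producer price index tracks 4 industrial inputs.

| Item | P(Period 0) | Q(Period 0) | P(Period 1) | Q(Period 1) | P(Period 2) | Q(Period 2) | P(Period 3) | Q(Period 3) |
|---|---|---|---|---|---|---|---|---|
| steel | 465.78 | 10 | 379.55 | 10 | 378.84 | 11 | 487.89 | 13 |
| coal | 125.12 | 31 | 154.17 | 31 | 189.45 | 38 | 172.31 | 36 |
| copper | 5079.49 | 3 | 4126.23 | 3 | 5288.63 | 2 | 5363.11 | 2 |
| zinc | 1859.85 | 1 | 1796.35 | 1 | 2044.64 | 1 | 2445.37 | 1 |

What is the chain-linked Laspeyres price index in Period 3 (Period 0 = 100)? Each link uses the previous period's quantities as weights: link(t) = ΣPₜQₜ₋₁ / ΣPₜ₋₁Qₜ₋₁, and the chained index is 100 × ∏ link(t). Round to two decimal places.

112.48

Link Period 0→Period 1:
ΣP(Period 1)Q(Period 0) = 379.55×10 + 154.17×31 + 4126.23×3 + 1796.35×1 = 3795.5 + 4779.27 + 12378.69 + 1796.35 = 22749.81
ΣP(Period 0)Q(Period 0) = 465.78×10 + 125.12×31 + 5079.49×3 + 1859.85×1 = 4657.8 + 3878.72 + 15238.47 + 1859.85 = 25634.84
link = 22749.81/25634.84 = 0.887457
Link Period 1→Period 2:
ΣP(Period 2)Q(Period 1) = 378.84×10 + 189.45×31 + 5288.63×3 + 2044.64×1 = 3788.4 + 5872.95 + 15865.89 + 2044.64 = 27571.88
ΣP(Period 1)Q(Period 1) = 379.55×10 + 154.17×31 + 4126.23×3 + 1796.35×1 = 3795.5 + 4779.27 + 12378.69 + 1796.35 = 22749.81
link = 27571.88/22749.81 = 1.211961
Link Period 2→Period 3:
ΣP(Period 3)Q(Period 2) = 487.89×11 + 172.31×38 + 5363.11×2 + 2445.37×1 = 5366.79 + 6547.78 + 10726.22 + 2445.37 = 25086.16
ΣP(Period 2)Q(Period 2) = 378.84×11 + 189.45×38 + 5288.63×2 + 2044.64×1 = 4167.24 + 7199.1 + 10577.26 + 2044.64 = 23988.24
link = 25086.16/23988.24 = 1.045769
Chained index = 100 × 0.887457 × 1.211961 × 1.045769 = 112.4790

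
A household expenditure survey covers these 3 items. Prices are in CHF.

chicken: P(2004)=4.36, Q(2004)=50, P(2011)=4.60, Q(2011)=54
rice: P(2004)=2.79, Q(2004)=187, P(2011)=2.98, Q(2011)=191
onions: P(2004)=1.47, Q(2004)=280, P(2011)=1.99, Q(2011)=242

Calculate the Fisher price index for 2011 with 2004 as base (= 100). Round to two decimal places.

116.17

Laspeyres component (base-period weights):
ΣP(2011)Q(2004) = 4.60×50 + 2.98×187 + 1.99×280 = 230 + 557.26 + 557.2 = 1344.46
ΣP(2004)Q(2004) = 4.36×50 + 2.79×187 + 1.47×280 = 218 + 521.73 + 411.6 = 1151.33
L = 1344.46 / 1151.33 × 100 = 116.7745
Paasche component (current-period weights):
ΣP(2011)Q(2011) = 4.60×54 + 2.98×191 + 1.99×242 = 248.4 + 569.18 + 481.58 = 1299.16
ΣP(2004)Q(2011) = 4.36×54 + 2.79×191 + 1.47×242 = 235.44 + 532.89 + 355.74 = 1124.07
P = 1299.16 / 1124.07 × 100 = 115.5764
Fisher = √(L × P) = √(116.7745 × 115.5764) = 116.1739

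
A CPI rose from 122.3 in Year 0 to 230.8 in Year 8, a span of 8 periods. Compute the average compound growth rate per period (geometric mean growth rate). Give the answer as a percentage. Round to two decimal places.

Growth factor = (230.8/122.3)^(1/8) = (1.887163)^(1/8) = 1.082620
Growth rate = 1.082620 − 1 = 0.082620 = 8.2620%

8.26%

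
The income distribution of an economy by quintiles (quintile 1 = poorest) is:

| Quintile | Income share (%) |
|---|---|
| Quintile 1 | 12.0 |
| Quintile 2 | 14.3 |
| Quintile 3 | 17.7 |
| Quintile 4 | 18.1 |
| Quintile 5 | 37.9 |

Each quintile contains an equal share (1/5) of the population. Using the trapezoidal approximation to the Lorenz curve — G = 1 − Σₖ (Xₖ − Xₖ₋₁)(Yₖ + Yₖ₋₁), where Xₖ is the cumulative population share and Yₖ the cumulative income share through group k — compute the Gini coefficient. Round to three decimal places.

Cumulative income shares Yₖ: 0.1200, 0.2630, 0.4400, 0.6210, 1.0000
Σ (Xₖ−Xₖ₋₁)(Yₖ+Yₖ₋₁) = (1/5)(0.1200+0.0000) + (1/5)(0.2630+0.1200) + (1/5)(0.4400+0.2630) + (1/5)(0.6210+0.4400) + (1/5)(1.0000+0.6210)
  = 0.0240 + 0.0766 + 0.1406 + 0.2122 + 0.3242 = 0.7776
G = 1 − 0.7776 = 0.2224

0.222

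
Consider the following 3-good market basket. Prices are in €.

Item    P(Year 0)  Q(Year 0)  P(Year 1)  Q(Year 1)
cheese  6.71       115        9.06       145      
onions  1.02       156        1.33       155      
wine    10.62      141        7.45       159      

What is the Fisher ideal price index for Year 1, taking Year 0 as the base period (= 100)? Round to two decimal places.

95.31

Laspeyres component (base-period weights):
ΣP(Year 1)Q(Year 0) = 9.06×115 + 1.33×156 + 7.45×141 = 1041.9 + 207.48 + 1050.45 = 2299.83
ΣP(Year 0)Q(Year 0) = 6.71×115 + 1.02×156 + 10.62×141 = 771.65 + 159.12 + 1497.42 = 2428.19
L = 2299.83 / 2428.19 × 100 = 94.7138
Paasche component (current-period weights):
ΣP(Year 1)Q(Year 1) = 9.06×145 + 1.33×155 + 7.45×159 = 1313.7 + 206.15 + 1184.55 = 2704.4
ΣP(Year 0)Q(Year 1) = 6.71×145 + 1.02×155 + 10.62×159 = 972.95 + 158.1 + 1688.58 = 2819.63
P = 2704.4 / 2819.63 × 100 = 95.9133
Fisher = √(L × P) = √(94.7138 × 95.9133) = 95.3116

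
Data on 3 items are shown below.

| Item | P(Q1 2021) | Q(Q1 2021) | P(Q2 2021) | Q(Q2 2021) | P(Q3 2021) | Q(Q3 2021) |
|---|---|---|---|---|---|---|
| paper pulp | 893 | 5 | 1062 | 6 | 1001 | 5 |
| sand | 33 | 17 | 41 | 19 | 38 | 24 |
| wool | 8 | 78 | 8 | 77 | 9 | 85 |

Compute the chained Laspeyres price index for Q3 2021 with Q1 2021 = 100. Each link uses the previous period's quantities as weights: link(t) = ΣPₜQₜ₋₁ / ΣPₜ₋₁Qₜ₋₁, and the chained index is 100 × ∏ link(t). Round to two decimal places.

Link Q1 2021→Q2 2021:
ΣP(Q2 2021)Q(Q1 2021) = 1062×5 + 41×17 + 8×78 = 5310 + 697 + 624 = 6631
ΣP(Q1 2021)Q(Q1 2021) = 893×5 + 33×17 + 8×78 = 4465 + 561 + 624 = 5650
link = 6631/5650 = 1.173628
Link Q2 2021→Q3 2021:
ΣP(Q3 2021)Q(Q2 2021) = 1001×6 + 38×19 + 9×77 = 6006 + 722 + 693 = 7421
ΣP(Q2 2021)Q(Q2 2021) = 1062×6 + 41×19 + 8×77 = 6372 + 779 + 616 = 7767
link = 7421/7767 = 0.955453
Chained index = 100 × 1.173628 × 0.955453 = 112.1346

112.13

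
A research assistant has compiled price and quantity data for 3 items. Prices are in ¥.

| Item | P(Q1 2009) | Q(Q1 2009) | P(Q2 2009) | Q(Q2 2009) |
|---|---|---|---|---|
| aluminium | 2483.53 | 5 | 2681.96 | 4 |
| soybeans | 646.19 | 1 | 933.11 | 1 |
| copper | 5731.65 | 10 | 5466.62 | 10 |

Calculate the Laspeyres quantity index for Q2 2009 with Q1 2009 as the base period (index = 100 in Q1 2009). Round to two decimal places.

96.47

Laspeyres quantity index uses base-period prices as weights.
ΣP(Q1 2009)·Q(Q2 2009) = 2483.53×4 + 646.19×1 + 5731.65×10 = 9934.12 + 646.19 + 57316.5 = 67896.81
ΣP(Q1 2009)·Q(Q1 2009) = 2483.53×5 + 646.19×1 + 5731.65×10 = 12417.65 + 646.19 + 57316.5 = 70380.34
Index = 67896.81 / 70380.34 × 100 = 96.4713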